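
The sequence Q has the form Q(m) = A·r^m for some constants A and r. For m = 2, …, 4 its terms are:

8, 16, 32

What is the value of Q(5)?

Consecutive ratio: 16/8 = 2, and 32/16 = 2, so r = 2.
Then A·2^2 = 8 gives A = 2, and Q(m) = 2·2^m.
Q(5) = 2·2^5 = 64.

64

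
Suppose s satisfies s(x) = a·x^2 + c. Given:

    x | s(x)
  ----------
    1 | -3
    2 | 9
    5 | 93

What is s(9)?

From s(1) = -3 and s(2) = 9: 1a + c = -3 and 4a + c = 9.
Subtracting: 3a = 12, so a = 4; then c = -3 − 4·1 = -7.
So s(x) = 4x² − 7, and s(9) = 317.

317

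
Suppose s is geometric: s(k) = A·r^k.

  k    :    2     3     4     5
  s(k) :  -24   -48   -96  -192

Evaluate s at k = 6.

-384

Consecutive ratio: -48/(-24) = 2, and -96/(-48) = 2, so r = 2.
Then A·2^2 = -24 gives A = -6, and s(k) = -6·2^k.
s(6) = -6·2^6 = -384.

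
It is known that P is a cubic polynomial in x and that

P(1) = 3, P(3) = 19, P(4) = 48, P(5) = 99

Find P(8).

Write P(x) = ax³ + bx² + cx + d; the 4 given values yield a linear system in the 4 coefficients.
Solving, P(x) = x³ - x² - x + 4.
Then P(8) = 444.

444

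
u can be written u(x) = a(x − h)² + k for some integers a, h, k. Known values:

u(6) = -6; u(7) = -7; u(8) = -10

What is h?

First differences -1, -3; second difference -2 = 2a, so a = -1.
Expanding, the x-coefficient is −2ah = 2h; matching it to the data gives h = 6, and then k = -6.
So u(x) = -1(x − 6)² − 6.
Hence h = 6.

6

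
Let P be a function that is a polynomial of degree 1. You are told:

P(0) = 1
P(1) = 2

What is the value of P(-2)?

Write P(t) = at + b; the 2 given values yield a linear system in the 2 coefficients.
Solving, P(t) = t + 1.
Then P(-2) = -1.

-1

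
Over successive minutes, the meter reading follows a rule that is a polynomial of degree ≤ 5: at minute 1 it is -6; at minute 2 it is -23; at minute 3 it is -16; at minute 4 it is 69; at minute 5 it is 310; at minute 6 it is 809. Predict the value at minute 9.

Write the value at x as Q(x).
Write Q(x) = ax^5 + bx^4 + cx³ + dx² + ex + p; the 6 given values yield a linear system in the 6 coefficients.
Solving, the leading coefficient vanishes, and Q(x) = x^4 - x³ - 7x² - 4x + 5.
Then Q(9) = 5234.

5234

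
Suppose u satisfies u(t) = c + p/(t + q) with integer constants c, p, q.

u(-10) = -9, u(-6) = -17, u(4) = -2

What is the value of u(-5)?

-29

(u(t) − c)(t + q) = p for each data point; the three points give a linear system in c and q, then p follows.
Solving: c = -5, q = 4, p = 24, so u(t) = -5 + 24/(t + 4).
Then u(-5) = -5 + 24/(-1) = -29.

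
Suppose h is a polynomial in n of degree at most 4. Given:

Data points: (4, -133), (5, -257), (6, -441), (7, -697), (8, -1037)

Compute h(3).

First differences: -124, -184, -256, -340. Second differences: -60, -72, -84. Third differences: -12, -12.
Level-3 differences are constant, so h has degree 3.
Fitting a degree-3 polynomial gives h(n) = -2n³ - 2n + 3.
Then h(3) = -57.

-57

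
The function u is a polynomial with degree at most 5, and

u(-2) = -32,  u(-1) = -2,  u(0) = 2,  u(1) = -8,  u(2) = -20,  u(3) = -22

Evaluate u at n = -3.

-100

First differences: 30, 4, -10, -12, -2. Second differences: -26, -14, -2, 10. Third differences: 12, 12, 12.
Level-3 differences are constant, so u has degree 3.
Fitting a degree-3 polynomial gives u(n) = 2n³ - 7n² - 5n + 2.
Then u(-3) = -100.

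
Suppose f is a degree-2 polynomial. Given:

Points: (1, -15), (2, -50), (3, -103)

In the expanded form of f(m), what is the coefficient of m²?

-9

Write f(m) = am² + bm + c; the 3 given values yield a linear system in the 3 coefficients.
Solving, f(m) = -9m² - 8m + 2.
The coefficient of m² is -9.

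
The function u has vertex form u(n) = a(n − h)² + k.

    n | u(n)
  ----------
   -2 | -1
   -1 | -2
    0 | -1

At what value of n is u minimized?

First differences -1, 1; second difference 2 = 2a, so a = 1.
Expanding, the n-coefficient is −2ah = -2h; matching it to the data gives h = -1, and then k = -2.
So u(n) = 1(n + 1)² − 2.
Hence h = -1.

-1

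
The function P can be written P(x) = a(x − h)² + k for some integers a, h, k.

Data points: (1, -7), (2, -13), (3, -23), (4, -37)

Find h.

First differences -6, -10, -14; second difference -4 = 2a, so a = -2.
Expanding, the x-coefficient is −2ah = 4h; matching it to the data gives h = 0, and then k = -5.
So P(x) = -2(x + 0)² − 5.
Hence h = 0.

0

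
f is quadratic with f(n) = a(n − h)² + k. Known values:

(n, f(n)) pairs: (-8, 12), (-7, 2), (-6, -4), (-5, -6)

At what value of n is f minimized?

First differences -10, -6, -2; second difference 4 = 2a, so a = 2.
Expanding, the n-coefficient is −2ah = -4h; matching it to the data gives h = -5, and then k = -6.
So f(n) = 2(n + 5)² − 6.
Hence h = -5.

-5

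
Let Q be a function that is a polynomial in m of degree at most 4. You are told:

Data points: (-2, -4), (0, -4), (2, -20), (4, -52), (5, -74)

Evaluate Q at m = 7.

-130

Write Q(m) = am^4 + bm³ + cm² + dm + e; the 5 given values yield a linear system in the 5 coefficients.
Solving, the top 2 coefficients vanish, and Q(m) = -2m² - 4m - 4.
Then Q(7) = -130.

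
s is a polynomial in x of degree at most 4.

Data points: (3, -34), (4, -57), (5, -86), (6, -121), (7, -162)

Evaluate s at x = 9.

-262

First differences: -23, -29, -35, -41. Second differences: -6, -6, -6.
Level-2 differences are constant, so s has degree 2.
Fitting a degree-2 polynomial gives s(x) = -3x² - 2x - 1.
Then s(9) = -262.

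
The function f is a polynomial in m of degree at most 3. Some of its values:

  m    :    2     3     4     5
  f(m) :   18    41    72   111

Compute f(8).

First differences: 23, 31, 39. Second differences: 8, 8.
Level-2 differences are constant, so f has degree 2.
Fitting a degree-2 polynomial gives f(m) = 4m² + 3m - 4.
Then f(8) = 276.

276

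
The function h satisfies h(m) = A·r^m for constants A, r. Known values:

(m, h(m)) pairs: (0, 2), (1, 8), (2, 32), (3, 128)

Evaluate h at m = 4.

512

Consecutive ratio: 8/2 = 4, and 32/8 = 4, so r = 4.
Then A·4^0 = 2 gives A = 2, and h(m) = 2·4^m.
h(4) = 2·4^4 = 512.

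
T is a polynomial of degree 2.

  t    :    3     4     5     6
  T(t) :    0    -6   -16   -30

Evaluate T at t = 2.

Write T(t) = at² + bt + c; the 4 given values yield a linear system in the 3 coefficients.
Solving, T(t) = -2t² + 8t - 6.
Then T(2) = 2.

2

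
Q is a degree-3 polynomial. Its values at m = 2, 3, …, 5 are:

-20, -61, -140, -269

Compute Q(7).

-725

Write Q(m) = am³ + bm² + cm + d; the 4 given values yield a linear system in the 4 coefficients.
Solving, Q(m) = -2m³ - m² + 2m - 4.
Then Q(7) = -725.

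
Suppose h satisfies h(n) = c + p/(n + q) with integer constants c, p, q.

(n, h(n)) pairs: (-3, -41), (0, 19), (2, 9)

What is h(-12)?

-5

(h(n) − c)(n + q) = p for each data point; the three points give a linear system in c and q, then p follows.
Solving: c = -1, q = 2, p = 40, so h(n) = -1 + 40/(n + 2).
Then h(-12) = -1 + 40/(-10) = -5.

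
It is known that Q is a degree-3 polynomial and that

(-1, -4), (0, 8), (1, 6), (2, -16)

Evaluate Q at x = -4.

-64

Write Q(x) = ax³ + bx² + cx + d; the 4 given values yield a linear system in the 4 coefficients.
Solving, Q(x) = -x³ - 7x² + 6x + 8.
Then Q(-4) = -64.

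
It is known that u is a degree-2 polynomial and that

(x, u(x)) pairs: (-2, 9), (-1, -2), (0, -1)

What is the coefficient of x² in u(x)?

6

Write u(x) = ax² + bx + c; the 3 given values yield a linear system in the 3 coefficients.
Solving, u(x) = 6x² + 7x - 1.
The coefficient of x² is 6.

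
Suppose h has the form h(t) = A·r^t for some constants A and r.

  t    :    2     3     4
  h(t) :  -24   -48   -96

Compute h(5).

Consecutive ratio: -48/(-24) = 2, and -96/(-48) = 2, so r = 2.
Then A·2^2 = -24 gives A = -6, and h(t) = -6·2^t.
h(5) = -6·2^5 = -192.

-192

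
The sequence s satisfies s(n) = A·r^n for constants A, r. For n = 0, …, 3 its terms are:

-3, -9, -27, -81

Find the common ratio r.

Consecutive ratio: -9/(-3) = 3, and -27/(-9) = 3, so r = 3.
Then A·3^0 = -3 gives A = -3, and s(n) = -3·3^n.

3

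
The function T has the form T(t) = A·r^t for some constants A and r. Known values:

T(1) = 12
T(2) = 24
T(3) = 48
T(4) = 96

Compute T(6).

Consecutive ratio: 24/12 = 2, and 48/24 = 2, so r = 2.
Then A·2^1 = 12 gives A = 6, and T(t) = 6·2^t.
T(6) = 6·2^6 = 384.

384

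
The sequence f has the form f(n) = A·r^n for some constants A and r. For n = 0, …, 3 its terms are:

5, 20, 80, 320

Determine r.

4

Consecutive ratio: 20/5 = 4, and 80/20 = 4, so r = 4.
Then A·4^0 = 5 gives A = 5, and f(n) = 5·4^n.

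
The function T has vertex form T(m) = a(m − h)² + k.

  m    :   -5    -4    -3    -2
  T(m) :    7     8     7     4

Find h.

-4

First differences 1, -1, -3; second difference -2 = 2a, so a = -1.
Expanding, the m-coefficient is −2ah = 2h; matching it to the data gives h = -4, and then k = 8.
So T(m) = -1(m + 4)² + 8.
Hence h = -4.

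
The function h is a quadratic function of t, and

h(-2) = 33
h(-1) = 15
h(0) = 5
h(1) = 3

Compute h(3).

23

Write h(t) = at² + bt + c; the 4 given values yield a linear system in the 3 coefficients.
Solving, h(t) = 4t² - 6t + 5.
Then h(3) = 23.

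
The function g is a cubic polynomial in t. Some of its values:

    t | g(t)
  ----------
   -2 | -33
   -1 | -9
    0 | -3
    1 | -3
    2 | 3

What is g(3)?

Write g(t) = at³ + bt² + ct + d; the 5 given values yield a linear system in the 4 coefficients.
Solving, g(t) = 2t³ - 3t² + t - 3.
Then g(3) = 27.

27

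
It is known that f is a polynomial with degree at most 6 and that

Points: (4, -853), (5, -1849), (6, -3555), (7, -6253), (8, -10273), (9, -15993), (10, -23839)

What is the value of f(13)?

-65113

Write f(x) = ax^6 + bx^5 + cx^4 + dx³ + ex² + px + q; the 7 given values yield a linear system in the 7 coefficients.
Solving, the top 2 coefficients vanish, and f(x) = -2x^4 - 3x³ - 8x² - 3x - 9.
Then f(13) = -65113.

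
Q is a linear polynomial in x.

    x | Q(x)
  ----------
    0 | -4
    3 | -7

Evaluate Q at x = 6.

-10

Write Q(x) = ax + b; the 2 given values yield a linear system in the 2 coefficients.
Solving, Q(x) = -x - 4.
Then Q(6) = -10.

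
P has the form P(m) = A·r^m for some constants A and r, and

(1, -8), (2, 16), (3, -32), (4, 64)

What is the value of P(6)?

Consecutive ratio: 16/(-8) = -2, and -32/16 = -2, so r = -2.
Then A·(-2)^1 = -8 gives A = 4, and P(m) = 4·(-2)^m.
P(6) = 4·(-2)^6 = 256.

256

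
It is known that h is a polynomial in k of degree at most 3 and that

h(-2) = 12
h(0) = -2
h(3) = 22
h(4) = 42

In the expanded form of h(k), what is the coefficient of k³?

0

Write h(k) = ak³ + bk² + ck + d; the 4 given values yield a linear system in the 4 coefficients.
Solving, the leading coefficient vanishes, and h(k) = 3k² - k - 2.
The coefficient of k³ is 0.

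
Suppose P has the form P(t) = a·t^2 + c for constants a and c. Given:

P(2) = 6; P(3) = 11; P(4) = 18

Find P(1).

3

From P(2) = 6 and P(3) = 11: 4a + c = 6 and 9a + c = 11.
Subtracting: 5a = 5, so a = 1; then c = 6 − 1·4 = 2.
So P(t) = 1t² + 2, and P(1) = 3.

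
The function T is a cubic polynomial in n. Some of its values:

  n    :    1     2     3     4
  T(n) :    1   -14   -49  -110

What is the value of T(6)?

Write T(n) = an³ + bn² + cn + d; the 4 given values yield a linear system in the 4 coefficients.
Solving, T(n) = -n³ - 4n² + 4n + 2.
Then T(6) = -334.

-334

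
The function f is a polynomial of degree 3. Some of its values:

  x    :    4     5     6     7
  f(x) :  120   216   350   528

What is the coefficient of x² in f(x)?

Write f(x) = ax³ + bx² + cx + d; the 4 given values yield a linear system in the 4 coefficients.
Solving, f(x) = x³ + 4x² - x - 4.
The coefficient of x² is 4.

4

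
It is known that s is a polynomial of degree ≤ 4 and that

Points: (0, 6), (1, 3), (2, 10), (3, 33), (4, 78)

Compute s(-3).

First differences: -3, 7, 23, 45. Second differences: 10, 16, 22. Third differences: 6, 6.
Level-3 differences are constant, so s has degree 3.
Fitting a degree-3 polynomial gives s(m) = m³ + 2m² - 6m + 6.
Then s(-3) = 15.

15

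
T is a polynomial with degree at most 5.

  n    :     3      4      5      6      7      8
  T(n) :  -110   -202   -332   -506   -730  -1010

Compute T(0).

Write T(n) = an^5 + bn^4 + cn³ + dn² + en + p; the 6 given values yield a linear system in the 6 coefficients.
Solving, the top 2 coefficients vanish, and T(n) = -n³ - 7n² - 6n - 2.
Then T(0) = -2.

-2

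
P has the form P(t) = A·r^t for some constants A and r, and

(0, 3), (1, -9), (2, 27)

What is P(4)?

Consecutive ratio: -9/3 = -3, and 27/(-9) = -3, so r = -3.
Then A·(-3)^0 = 3 gives A = 3, and P(t) = 3·(-3)^t.
P(4) = 3·(-3)^4 = 243.

243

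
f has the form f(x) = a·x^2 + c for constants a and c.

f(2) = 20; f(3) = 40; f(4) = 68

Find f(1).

8

From f(2) = 20 and f(3) = 40: 4a + c = 20 and 9a + c = 40.
Subtracting: 5a = 20, so a = 4; then c = 20 − 4·4 = 4.
So f(x) = 4x² + 4, and f(1) = 8.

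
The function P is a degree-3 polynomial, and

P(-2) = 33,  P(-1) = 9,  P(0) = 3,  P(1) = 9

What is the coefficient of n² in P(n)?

6

Write P(n) = an³ + bn² + cn + d; the 4 given values yield a linear system in the 4 coefficients.
Solving, P(n) = -n³ + 6n² + n + 3.
The coefficient of n² is 6.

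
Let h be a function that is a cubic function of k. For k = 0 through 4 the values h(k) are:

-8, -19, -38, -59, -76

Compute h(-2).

-34

Write h(k) = ak³ + bk² + ck + d; the 5 given values yield a linear system in the 4 coefficients.
Solving, h(k) = k³ - 7k² - 5k - 8.
Then h(-2) = -34.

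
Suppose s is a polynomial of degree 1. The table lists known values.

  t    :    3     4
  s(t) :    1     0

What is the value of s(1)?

Write s(t) = at + b; the 2 given values yield a linear system in the 2 coefficients.
Solving, s(t) = -t + 4.
Then s(1) = 3.

3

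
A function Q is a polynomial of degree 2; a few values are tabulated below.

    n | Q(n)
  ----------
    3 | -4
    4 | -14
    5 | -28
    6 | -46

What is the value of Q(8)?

-94

First differences: -10, -14, -18. Second differences: -4, -4.
Level-2 differences are constant, so Q has degree 2.
Fitting a degree-2 polynomial gives Q(n) = -2n² + 4n + 2.
Then Q(8) = -94.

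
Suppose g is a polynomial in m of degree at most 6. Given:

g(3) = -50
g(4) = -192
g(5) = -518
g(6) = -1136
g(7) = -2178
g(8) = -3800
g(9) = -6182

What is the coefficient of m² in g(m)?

5

Write g(m) = am^6 + bm^5 + cm^4 + dm³ + em² + pm + q; the 7 given values yield a linear system in the 7 coefficients.
Solving, the top 2 coefficients vanish, and g(m) = -m^4 + 5m² - 2m - 8.
The coefficient of m² is 5.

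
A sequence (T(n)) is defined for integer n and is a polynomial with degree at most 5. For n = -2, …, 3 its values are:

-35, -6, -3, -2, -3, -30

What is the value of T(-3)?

-138

First differences: 29, 3, 1, -1, -27. Second differences: -26, -2, -2, -26. Third differences: 24, 0, -24. Fourth differences: -24, -24.
Level-4 differences are constant, so T has degree 4.
Fitting a degree-4 polynomial gives T(n) = -n^4 + 2n³ - 3.
Then T(-3) = -138.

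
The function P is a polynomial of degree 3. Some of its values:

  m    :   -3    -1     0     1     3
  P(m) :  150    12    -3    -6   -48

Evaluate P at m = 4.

-123

Write P(m) = am³ + bm² + cm + d; the 5 given values yield a linear system in the 4 coefficients.
Solving, P(m) = -3m³ + 6m² - 6m - 3.
Then P(4) = -123.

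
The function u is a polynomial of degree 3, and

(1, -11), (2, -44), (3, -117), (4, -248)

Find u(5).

-455

Write u(m) = am³ + bm² + cm + d; the 4 given values yield a linear system in the 4 coefficients.
Solving, u(m) = -3m³ - 2m² - 6m.
Then u(5) = -455.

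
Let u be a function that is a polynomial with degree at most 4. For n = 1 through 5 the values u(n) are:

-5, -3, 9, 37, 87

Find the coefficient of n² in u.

-1

First differences: 2, 12, 28, 50. Second differences: 10, 16, 22. Third differences: 6, 6.
Level-3 differences are constant, so u has degree 3.
Fitting a degree-3 polynomial gives u(n) = n³ - n² - 2n - 3.
The coefficient of n² is -1.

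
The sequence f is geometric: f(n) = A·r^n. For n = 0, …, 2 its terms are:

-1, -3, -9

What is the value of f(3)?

-27

Consecutive ratio: -3/(-1) = 3, and -9/(-3) = 3, so r = 3.
Then A·3^0 = -1 gives A = -1, and f(n) = -1·3^n.
f(3) = -1·3^3 = -27.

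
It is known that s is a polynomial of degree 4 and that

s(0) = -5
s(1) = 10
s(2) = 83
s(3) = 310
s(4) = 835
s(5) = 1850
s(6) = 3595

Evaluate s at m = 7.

First differences: 15, 73, 227, 525, 1015, 1745. Second differences: 58, 154, 298, 490, 730. Third differences: 96, 144, 192, 240. Fourth differences: 48, 48, 48.
Level-4 differences are constant, so s has degree 4.
Extending the table by one column gives the next first difference 2763, so s(7) = 3595 + 2763 = 6358.

6358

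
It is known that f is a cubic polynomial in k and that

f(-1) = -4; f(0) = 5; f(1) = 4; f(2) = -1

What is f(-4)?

-151

Write f(k) = ak³ + bk² + ck + d; the 4 given values yield a linear system in the 4 coefficients.
Solving, f(k) = k³ - 5k² + 3k + 5.
Then f(-4) = -151.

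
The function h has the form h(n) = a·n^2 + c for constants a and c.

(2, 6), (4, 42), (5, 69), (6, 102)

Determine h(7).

From h(2) = 6 and h(4) = 42: 4a + c = 6 and 16a + c = 42.
Subtracting: 12a = 36, so a = 3; then c = 6 − 3·4 = -6.
So h(n) = 3n² − 6, and h(7) = 141.

141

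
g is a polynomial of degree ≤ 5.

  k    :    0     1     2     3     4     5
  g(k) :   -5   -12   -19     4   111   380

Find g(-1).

First differences: -7, -7, 23, 107, 269. Second differences: 0, 30, 84, 162. Third differences: 30, 54, 78. Fourth differences: 24, 24.
Level-4 differences are constant, so g has degree 4.
Fitting a degree-4 polynomial gives g(k) = k^4 - k³ - 4k² - 3k - 5.
Then g(-1) = -4.

-4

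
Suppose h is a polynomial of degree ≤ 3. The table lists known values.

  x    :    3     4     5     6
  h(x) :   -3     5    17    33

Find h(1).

Write h(x) = ax³ + bx² + cx + d; the 4 given values yield a linear system in the 4 coefficients.
Solving, the leading coefficient vanishes, and h(x) = 2x² - 6x - 3.
Then h(1) = -7.

-7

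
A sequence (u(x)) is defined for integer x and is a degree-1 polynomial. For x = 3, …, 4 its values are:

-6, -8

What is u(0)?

0

Write u(x) = ax + b; the 2 given values yield a linear system in the 2 coefficients.
Solving, u(x) = -2x.
The constant term is u(0) = 0.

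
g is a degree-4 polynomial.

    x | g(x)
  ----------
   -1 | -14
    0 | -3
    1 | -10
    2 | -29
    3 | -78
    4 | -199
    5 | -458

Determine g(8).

First differences: 11, -7, -19, -49, -121, -259. Second differences: -18, -12, -30, -72, -138. Third differences: 6, -18, -42, -66. Fourth differences: -24, -24, -24.
Level-4 differences are constant, so g has degree 4.
Fitting a degree-4 polynomial gives g(x) = -x^4 + 3x³ - 8x² - x - 3.
Then g(8) = -3083.

-3083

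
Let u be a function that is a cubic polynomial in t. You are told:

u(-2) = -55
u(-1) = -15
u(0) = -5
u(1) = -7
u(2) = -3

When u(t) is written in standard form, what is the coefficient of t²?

-6

First differences: 40, 10, -2, 4. Second differences: -30, -12, 6. Third differences: 18, 18.
Level-3 differences are constant, so u has degree 3.
Fitting a degree-3 polynomial gives u(t) = 3t³ - 6t² + t - 5.
The coefficient of t² is -6.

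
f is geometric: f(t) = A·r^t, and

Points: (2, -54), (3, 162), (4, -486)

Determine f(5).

1458

Consecutive ratio: 162/(-54) = -3, and -486/162 = -3, so r = -3.
Then A·(-3)^2 = -54 gives A = -6, and f(t) = -6·(-3)^t.
f(5) = -6·(-3)^5 = 1458.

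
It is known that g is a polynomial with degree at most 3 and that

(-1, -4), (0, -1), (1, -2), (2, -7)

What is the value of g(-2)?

-11

First differences: 3, -1, -5. Second differences: -4, -4.
Level-2 differences are constant, so g has degree 2.
Fitting a degree-2 polynomial gives g(t) = -2t² + t - 1.
Then g(-2) = -11.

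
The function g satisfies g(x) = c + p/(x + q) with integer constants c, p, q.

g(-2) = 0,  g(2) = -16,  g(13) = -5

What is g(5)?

(g(x) − c)(x + q) = p for each data point; the three points give a linear system in c and q, then p follows.
Solving: c = -4, q = -1, p = -12, so g(x) = -4 − 12/(x − 1).
Then g(5) = -4 − 12/4 = -7.

-7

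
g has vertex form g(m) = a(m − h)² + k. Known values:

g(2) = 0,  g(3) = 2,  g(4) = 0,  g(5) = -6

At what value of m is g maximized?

3

First differences 2, -2, -6; second difference -4 = 2a, so a = -2.
Expanding, the m-coefficient is −2ah = 4h; matching it to the data gives h = 3, and then k = 2.
So g(m) = -2(m − 3)² + 2.
Hence h = 3.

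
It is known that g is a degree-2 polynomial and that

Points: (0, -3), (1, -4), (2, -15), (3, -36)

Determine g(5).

-108

First differences: -1, -11, -21. Second differences: -10, -10.
Level-2 differences are constant, so g has degree 2.
Fitting a degree-2 polynomial gives g(t) = -5t² + 4t - 3.
Then g(5) = -108.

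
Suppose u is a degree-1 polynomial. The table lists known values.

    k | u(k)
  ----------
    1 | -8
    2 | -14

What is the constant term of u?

-2

Write u(k) = ak + b; the 2 given values yield a linear system in the 2 coefficients.
Solving, u(k) = -6k - 2.
The constant term is u(0) = -2.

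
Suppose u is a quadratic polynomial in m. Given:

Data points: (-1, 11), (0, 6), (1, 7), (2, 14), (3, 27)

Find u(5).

First differences: -5, 1, 7, 13. Second differences: 6, 6, 6.
Level-2 differences are constant, so u has degree 2.
Fitting a degree-2 polynomial gives u(m) = 3m² - 2m + 6.
Then u(5) = 71.

71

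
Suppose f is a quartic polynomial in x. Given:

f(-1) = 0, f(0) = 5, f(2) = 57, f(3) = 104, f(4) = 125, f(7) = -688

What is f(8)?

-1611

Write f(x) = ax^4 + bx³ + cx² + dx + e; the 6 given values yield a linear system in the 5 coefficients.
Solving, f(x) = -x^4 + 4x³ + 6x² + 6x + 5.
Then f(8) = -1611.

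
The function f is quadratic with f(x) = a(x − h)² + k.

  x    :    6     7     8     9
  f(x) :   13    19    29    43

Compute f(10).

61

First differences 6, 10, 14; second difference 4 = 2a, so a = 2.
Expanding, the x-coefficient is −2ah = -4h; matching it to the data gives h = 5, and then k = 11.
So f(x) = 2(x − 5)² + 11.
f(10) = 2·5² + 11 = 61.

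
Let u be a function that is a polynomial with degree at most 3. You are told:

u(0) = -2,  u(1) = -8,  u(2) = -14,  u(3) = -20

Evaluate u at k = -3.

Write u(k) = ak³ + bk² + ck + d; the 4 given values yield a linear system in the 4 coefficients.
Solving, the top 2 coefficients vanish, and u(k) = -6k - 2.
Then u(-3) = 16.

16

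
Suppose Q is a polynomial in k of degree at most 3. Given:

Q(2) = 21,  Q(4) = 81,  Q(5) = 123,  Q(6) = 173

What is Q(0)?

Write Q(k) = ak³ + bk² + ck + d; the 4 given values yield a linear system in the 4 coefficients.
Solving, the leading coefficient vanishes, and Q(k) = 4k² + 6k - 7.
The constant term is Q(0) = -7.

-7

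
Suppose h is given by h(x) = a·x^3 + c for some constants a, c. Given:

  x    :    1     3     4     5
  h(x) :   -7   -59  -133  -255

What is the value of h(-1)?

-3

From h(1) = -7 and h(3) = -59: 1a + c = -7 and 27a + c = -59.
Subtracting: 26a = -52, so a = -2; then c = -7 − (-2)·1 = -5.
So h(x) = -2x³ − 5, and h(-1) = -3.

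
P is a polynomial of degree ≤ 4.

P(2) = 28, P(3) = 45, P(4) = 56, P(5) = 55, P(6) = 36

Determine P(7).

-7

Write P(x) = ax^4 + bx³ + cx² + dx + e; the 5 given values yield a linear system in the 5 coefficients.
Solving, the leading coefficient vanishes, and P(x) = -x³ + 6x² + 6x.
Then P(7) = -7.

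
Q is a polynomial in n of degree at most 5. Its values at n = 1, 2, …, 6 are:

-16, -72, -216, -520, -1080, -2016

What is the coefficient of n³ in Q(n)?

-2

First differences: -56, -144, -304, -560, -936. Second differences: -88, -160, -256, -376. Third differences: -72, -96, -120. Fourth differences: -24, -24.
Level-4 differences are constant, so Q has degree 4.
Fitting a degree-4 polynomial gives Q(n) = -n^4 - 2n³ - 7n² - 6n.
The coefficient of n³ is -2.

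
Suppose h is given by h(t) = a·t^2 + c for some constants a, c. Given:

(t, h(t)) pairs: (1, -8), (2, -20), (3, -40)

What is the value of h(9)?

-328

From h(1) = -8 and h(2) = -20: 1a + c = -8 and 4a + c = -20.
Subtracting: 3a = -12, so a = -4; then c = -8 − (-4)·1 = -4.
So h(t) = -4t² − 4, and h(9) = -328.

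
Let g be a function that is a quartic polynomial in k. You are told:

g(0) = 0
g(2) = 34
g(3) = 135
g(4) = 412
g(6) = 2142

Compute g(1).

7

Write g(k) = ak^4 + bk³ + ck² + dk + e; the 5 given values yield a linear system in the 5 coefficients.
Solving, g(k) = 2k^4 - 3k³ + 5k² + 3k.
Then g(1) = 7.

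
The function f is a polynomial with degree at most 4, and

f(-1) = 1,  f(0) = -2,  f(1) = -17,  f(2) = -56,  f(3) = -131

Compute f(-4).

First differences: -3, -15, -39, -75. Second differences: -12, -24, -36. Third differences: -12, -12.
Level-3 differences are constant, so f has degree 3.
Fitting a degree-3 polynomial gives f(t) = -2t³ - 6t² - 7t - 2.
Then f(-4) = 58.

58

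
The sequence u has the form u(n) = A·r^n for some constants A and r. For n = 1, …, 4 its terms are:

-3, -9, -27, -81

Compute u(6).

-729

Consecutive ratio: -9/(-3) = 3, and -27/(-9) = 3, so r = 3.
Then A·3^1 = -3 gives A = -1, and u(n) = -1·3^n.
u(6) = -1·3^6 = -729.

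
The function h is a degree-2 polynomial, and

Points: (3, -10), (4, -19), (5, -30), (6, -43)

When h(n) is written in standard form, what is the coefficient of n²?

First differences: -9, -11, -13. Second differences: -2, -2.
Level-2 differences are constant, so h has degree 2.
Fitting a degree-2 polynomial gives h(n) = -n² - 2n + 5.
The coefficient of n² is -1.

-1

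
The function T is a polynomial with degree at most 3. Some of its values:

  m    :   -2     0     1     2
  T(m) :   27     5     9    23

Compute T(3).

47

Write T(m) = am³ + bm² + cm + d; the 4 given values yield a linear system in the 4 coefficients.
Solving, the leading coefficient vanishes, and T(m) = 5m² - m + 5.
Then T(3) = 47.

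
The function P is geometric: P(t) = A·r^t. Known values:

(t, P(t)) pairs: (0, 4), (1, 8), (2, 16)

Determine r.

2

Consecutive ratio: 8/4 = 2, and 16/8 = 2, so r = 2.
Then A·2^0 = 4 gives A = 4, and P(t) = 4·2^t.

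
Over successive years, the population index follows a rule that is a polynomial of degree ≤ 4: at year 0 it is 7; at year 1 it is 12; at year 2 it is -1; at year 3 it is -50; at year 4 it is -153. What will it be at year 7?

Write the value at m as h(m).
Write h(m) = am^4 + bm³ + cm² + dm + e; the 5 given values yield a linear system in the 5 coefficients.
Solving, the leading coefficient vanishes, and h(m) = -3m³ + 8m + 7.
Then h(7) = -966.

-966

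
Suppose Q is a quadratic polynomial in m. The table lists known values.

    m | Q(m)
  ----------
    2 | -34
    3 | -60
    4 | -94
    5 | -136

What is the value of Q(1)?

-16

Write Q(m) = am² + bm + c; the 4 given values yield a linear system in the 3 coefficients.
Solving, Q(m) = -4m² - 6m - 6.
Then Q(1) = -16.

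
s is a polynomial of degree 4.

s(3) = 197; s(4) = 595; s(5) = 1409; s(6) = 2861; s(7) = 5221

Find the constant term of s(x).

Write s(x) = ax^4 + bx³ + cx² + dx + e; the 5 given values yield a linear system in the 5 coefficients.
Solving, s(x) = 2x^4 + x³ + 2x² - 3x - 1.
The constant term is s(0) = -1.

-1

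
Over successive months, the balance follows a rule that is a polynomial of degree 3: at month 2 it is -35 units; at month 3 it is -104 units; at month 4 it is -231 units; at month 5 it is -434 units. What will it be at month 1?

Write the value at n as u(n).
Write u(n) = an³ + bn² + cn + d; the 4 given values yield a linear system in the 4 coefficients.
Solving, u(n) = -3n³ - 2n² - 2n + 1.
Then u(1) = -6.

-6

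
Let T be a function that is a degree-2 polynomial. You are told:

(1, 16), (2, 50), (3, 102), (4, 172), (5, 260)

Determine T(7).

490

First differences: 34, 52, 70, 88. Second differences: 18, 18, 18.
Level-2 differences are constant, so T has degree 2.
Fitting a degree-2 polynomial gives T(t) = 9t² + 7t.
Then T(7) = 490.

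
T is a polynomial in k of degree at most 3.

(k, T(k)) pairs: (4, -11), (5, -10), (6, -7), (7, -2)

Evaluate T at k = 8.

5

First differences: 1, 3, 5. Second differences: 2, 2.
Level-2 differences are constant, so T has degree 2.
Extending the table by one column gives the next first difference 7, so T(8) = -2 + 7 = 5.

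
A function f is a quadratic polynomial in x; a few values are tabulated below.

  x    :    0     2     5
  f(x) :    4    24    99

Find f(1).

11

Write f(x) = ax² + bx + c; the 3 given values yield a linear system in the 3 coefficients.
Solving, f(x) = 3x² + 4x + 4.
Then f(1) = 11.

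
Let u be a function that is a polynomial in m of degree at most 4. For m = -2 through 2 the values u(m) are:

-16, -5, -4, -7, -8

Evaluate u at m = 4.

First differences: 11, 1, -3, -1. Second differences: -10, -4, 2. Third differences: 6, 6.
Level-3 differences are constant, so u has degree 3.
Fitting a degree-3 polynomial gives u(m) = m³ - 2m² - 2m - 4.
Then u(4) = 20.

20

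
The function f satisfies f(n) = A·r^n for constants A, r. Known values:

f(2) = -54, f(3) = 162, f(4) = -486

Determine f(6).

-4374

Consecutive ratio: 162/(-54) = -3, and -486/162 = -3, so r = -3.
Then A·(-3)^2 = -54 gives A = -6, and f(n) = -6·(-3)^n.
f(6) = -6·(-3)^6 = -4374.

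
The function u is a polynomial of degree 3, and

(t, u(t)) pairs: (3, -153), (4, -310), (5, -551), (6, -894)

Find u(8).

-1958

Write u(t) = at³ + bt² + ct + d; the 4 given values yield a linear system in the 4 coefficients.
Solving, u(t) = -3t³ - 6t² - 4t - 6.
Then u(8) = -1958.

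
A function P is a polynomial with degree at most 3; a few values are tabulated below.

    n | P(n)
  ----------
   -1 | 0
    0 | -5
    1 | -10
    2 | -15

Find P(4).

-25

First differences: -5, -5, -5.
Level-1 differences are constant, so P has degree 1.
Fitting a degree-1 polynomial gives P(n) = -5n - 5.
Then P(4) = -25.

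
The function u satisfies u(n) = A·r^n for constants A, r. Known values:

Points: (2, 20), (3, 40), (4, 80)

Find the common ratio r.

2

Consecutive ratio: 40/20 = 2, and 80/40 = 2, so r = 2.
Then A·2^2 = 20 gives A = 5, and u(n) = 5·2^n.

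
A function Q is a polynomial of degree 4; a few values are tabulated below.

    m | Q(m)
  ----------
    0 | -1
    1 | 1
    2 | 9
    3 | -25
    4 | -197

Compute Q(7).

Write Q(m) = am^4 + bm³ + cm² + dm + e; the 5 given values yield a linear system in the 5 coefficients.
Solving, Q(m) = -2m^4 + 4m³ + 5m² - 5m - 1.
Then Q(7) = -3221.

-3221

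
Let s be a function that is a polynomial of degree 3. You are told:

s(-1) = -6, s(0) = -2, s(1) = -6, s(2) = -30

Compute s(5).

-342

Write s(t) = at³ + bt² + ct + d; the 4 given values yield a linear system in the 4 coefficients.
Solving, s(t) = -2t³ - 4t² + 2t - 2.
Then s(5) = -342.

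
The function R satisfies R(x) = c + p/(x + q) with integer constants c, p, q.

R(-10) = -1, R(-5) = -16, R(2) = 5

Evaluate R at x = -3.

(R(x) − c)(x + q) = p for each data point; the three points give a linear system in c and q, then p follows.
Solving: c = 2, q = 4, p = 18, so R(x) = 2 + 18/(x + 4).
Then R(-3) = 2 + 18/1 = 20.

20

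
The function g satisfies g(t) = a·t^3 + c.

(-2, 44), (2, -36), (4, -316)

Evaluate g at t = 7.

-1711

From g(-2) = 44 and g(2) = -36: -8a + c = 44 and 8a + c = -36.
Subtracting: 16a = -80, so a = -5; then c = 44 − (-5)·(-8) = 4.
So g(t) = -5t³ + 4, and g(7) = -1711.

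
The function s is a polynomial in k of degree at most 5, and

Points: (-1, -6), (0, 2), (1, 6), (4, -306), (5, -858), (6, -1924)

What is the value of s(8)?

Write s(k) = ak^5 + bk^4 + ck³ + dk² + ek + p; the 6 given values yield a linear system in the 6 coefficients.
Solving, the leading coefficient vanishes, and s(k) = -2k^4 + 3k³ + 3k + 2.
Then s(8) = -6630.

-6630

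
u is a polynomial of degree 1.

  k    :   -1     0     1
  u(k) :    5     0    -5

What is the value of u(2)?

Write u(k) = ak + b; the 3 given values yield a linear system in the 2 coefficients.
Solving, u(k) = -5k.
Then u(2) = -10.

-10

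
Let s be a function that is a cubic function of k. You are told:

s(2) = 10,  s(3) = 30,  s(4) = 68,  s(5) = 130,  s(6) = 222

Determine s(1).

2

Write s(k) = ak³ + bk² + ck + d; the 5 given values yield a linear system in the 4 coefficients.
Solving, s(k) = k³ + k.
Then s(1) = 2.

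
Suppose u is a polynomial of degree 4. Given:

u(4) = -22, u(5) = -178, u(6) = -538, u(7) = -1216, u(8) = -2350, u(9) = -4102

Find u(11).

First differences: -156, -360, -678, -1134, -1752. Second differences: -204, -318, -456, -618. Third differences: -114, -138, -162. Fourth differences: -24, -24.
Level-4 differences are constant, so u has degree 4.
Fitting a degree-4 polynomial gives u(m) = -m^4 + 3m³ + 4m² - 6m + 2.
Then u(11) = -10228.

-10228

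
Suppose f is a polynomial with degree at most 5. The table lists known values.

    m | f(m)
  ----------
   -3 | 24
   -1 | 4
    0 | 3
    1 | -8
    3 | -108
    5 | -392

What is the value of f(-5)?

148

Write f(m) = am^5 + bm^4 + cm³ + dm² + em + p; the 6 given values yield a linear system in the 6 coefficients.
Solving, the top 2 coefficients vanish, and f(m) = -2m³ - 5m² - 4m + 3.
Then f(-5) = 148.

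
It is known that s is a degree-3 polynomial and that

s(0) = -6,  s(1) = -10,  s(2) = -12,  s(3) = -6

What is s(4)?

14

Write s(n) = an³ + bn² + cn + d; the 4 given values yield a linear system in the 4 coefficients.
Solving, s(n) = n³ - 2n² - 3n - 6.
Then s(4) = 14.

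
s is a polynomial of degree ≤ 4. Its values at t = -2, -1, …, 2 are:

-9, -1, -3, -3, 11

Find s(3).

First differences: 8, -2, 0, 14. Second differences: -10, 2, 14. Third differences: 12, 12.
Level-3 differences are constant, so s has degree 3.
Extending the table by one column gives the next first difference 40, so s(3) = 11 + 40 = 51.

51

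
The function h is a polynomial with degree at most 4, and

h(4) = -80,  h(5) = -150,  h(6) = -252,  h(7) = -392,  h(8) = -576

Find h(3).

-36

Write h(m) = am^4 + bm³ + cm² + dm + e; the 5 given values yield a linear system in the 5 coefficients.
Solving, the leading coefficient vanishes, and h(m) = -m³ - m².
Then h(3) = -36.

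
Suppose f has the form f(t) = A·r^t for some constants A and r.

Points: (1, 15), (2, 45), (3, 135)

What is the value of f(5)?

Consecutive ratio: 45/15 = 3, and 135/45 = 3, so r = 3.
Then A·3^1 = 15 gives A = 5, and f(t) = 5·3^t.
f(5) = 5·3^5 = 1215.

1215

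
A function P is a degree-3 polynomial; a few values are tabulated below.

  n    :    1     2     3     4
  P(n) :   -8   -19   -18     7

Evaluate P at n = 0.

3

Write P(n) = an³ + bn² + cn + d; the 4 given values yield a linear system in the 4 coefficients.
Solving, P(n) = 2n³ - 6n² - 7n + 3.
Then P(0) = 3.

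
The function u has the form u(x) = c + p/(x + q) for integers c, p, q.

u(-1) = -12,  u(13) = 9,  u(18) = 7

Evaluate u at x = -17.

(u(x) − c)(x + q) = p for each data point; the three points give a linear system in c and q, then p follows.
Solving: c = 3, q = -3, p = 60, so u(x) = 3 + 60/(x − 3).
Then u(-17) = 3 + 60/(-20) = 0.

0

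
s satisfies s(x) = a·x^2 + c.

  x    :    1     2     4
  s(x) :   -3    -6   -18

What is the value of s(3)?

From s(1) = -3 and s(2) = -6: 1a + c = -3 and 4a + c = -6.
Subtracting: 3a = -3, so a = -1; then c = -3 − (-1)·1 = -2.
So s(x) = -1x² − 2, and s(3) = -11.

-11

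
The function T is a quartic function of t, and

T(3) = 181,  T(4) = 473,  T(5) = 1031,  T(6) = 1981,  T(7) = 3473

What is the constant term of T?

1

Write T(t) = at^4 + bt³ + ct² + dt + e; the 5 given values yield a linear system in the 5 coefficients.
Solving, T(t) = t^4 + 3t³ + 6t + 1.
The constant term is T(0) = 1.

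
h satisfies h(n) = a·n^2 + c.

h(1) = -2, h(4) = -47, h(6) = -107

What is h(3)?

From h(1) = -2 and h(4) = -47: 1a + c = -2 and 16a + c = -47.
Subtracting: 15a = -45, so a = -3; then c = -2 − (-3)·1 = 1.
So h(n) = -3n² + 1, and h(3) = -26.

-26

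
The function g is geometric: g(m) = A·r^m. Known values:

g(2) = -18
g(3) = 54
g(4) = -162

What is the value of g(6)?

Consecutive ratio: 54/(-18) = -3, and -162/54 = -3, so r = -3.
Then A·(-3)^2 = -18 gives A = -2, and g(m) = -2·(-3)^m.
g(6) = -2·(-3)^6 = -1458.

-1458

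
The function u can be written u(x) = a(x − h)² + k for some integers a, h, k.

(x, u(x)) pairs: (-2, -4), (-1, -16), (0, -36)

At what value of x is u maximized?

First differences -12, -20; second difference -8 = 2a, so a = -4.
Expanding, the x-coefficient is −2ah = 8h; matching it to the data gives h = -3, and then k = 0.
So u(x) = -4(x + 3)² + 0.
Hence h = -3.

-3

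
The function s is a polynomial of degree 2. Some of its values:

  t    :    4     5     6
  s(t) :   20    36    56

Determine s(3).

8

Write s(t) = at² + bt + c; the 3 given values yield a linear system in the 3 coefficients.
Solving, s(t) = 2t² - 2t - 4.
Then s(3) = 8.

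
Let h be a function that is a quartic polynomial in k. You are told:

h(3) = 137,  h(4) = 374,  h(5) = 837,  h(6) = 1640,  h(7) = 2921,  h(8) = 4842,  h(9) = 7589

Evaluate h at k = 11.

16425

Write h(k) = ak^4 + bk³ + ck² + dk + e; the 7 given values yield a linear system in the 5 coefficients.
Solving, h(k) = k^4 + k³ + 4k² - 3k + 2.
Then h(11) = 16425.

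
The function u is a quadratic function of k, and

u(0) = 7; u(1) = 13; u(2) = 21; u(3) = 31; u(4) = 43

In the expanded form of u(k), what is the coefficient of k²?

First differences: 6, 8, 10, 12. Second differences: 2, 2, 2.
Level-2 differences are constant, so u has degree 2.
Fitting a degree-2 polynomial gives u(k) = k² + 5k + 7.
The coefficient of k² is 1.

1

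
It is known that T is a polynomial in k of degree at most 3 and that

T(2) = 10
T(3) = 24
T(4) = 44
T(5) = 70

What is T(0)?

0

First differences: 14, 20, 26. Second differences: 6, 6.
Level-2 differences are constant, so T has degree 2.
Fitting a degree-2 polynomial gives T(k) = 3k² - k.
The constant term is T(0) = 0.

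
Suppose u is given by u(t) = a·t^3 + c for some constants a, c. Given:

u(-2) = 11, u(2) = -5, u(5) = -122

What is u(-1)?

4

From u(-2) = 11 and u(2) = -5: -8a + c = 11 and 8a + c = -5.
Subtracting: 16a = -16, so a = -1; then c = 11 − (-1)·(-8) = 3.
So u(t) = -1t³ + 3, and u(-1) = 4.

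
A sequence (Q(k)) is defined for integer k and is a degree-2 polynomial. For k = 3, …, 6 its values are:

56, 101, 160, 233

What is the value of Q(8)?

421

First differences: 45, 59, 73. Second differences: 14, 14.
Level-2 differences are constant, so Q has degree 2.
Fitting a degree-2 polynomial gives Q(k) = 7k² - 4k + 5.
Then Q(8) = 421.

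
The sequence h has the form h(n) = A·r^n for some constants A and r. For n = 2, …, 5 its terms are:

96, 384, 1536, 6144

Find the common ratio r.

Consecutive ratio: 384/96 = 4, and 1536/384 = 4, so r = 4.
Then A·4^2 = 96 gives A = 6, and h(n) = 6·4^n.

4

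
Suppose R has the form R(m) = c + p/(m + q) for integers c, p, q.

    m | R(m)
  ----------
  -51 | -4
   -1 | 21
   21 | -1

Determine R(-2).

(R(m) − c)(m + q) = p for each data point; the three points give a linear system in c and q, then p follows.
Solving: c = -3, q = 3, p = 48, so R(m) = -3 + 48/(m + 3).
Then R(-2) = -3 + 48/1 = 45.

45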